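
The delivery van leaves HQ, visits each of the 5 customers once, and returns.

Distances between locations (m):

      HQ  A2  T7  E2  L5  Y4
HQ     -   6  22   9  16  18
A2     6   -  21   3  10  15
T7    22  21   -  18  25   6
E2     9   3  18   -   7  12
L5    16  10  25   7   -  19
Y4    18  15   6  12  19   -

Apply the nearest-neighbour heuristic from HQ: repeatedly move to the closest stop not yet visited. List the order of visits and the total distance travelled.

63 m along HQ → A2 → E2 → L5 → Y4 → T7 → HQ.

From HQ: distances to unvisited — A2=6, E2=9, L5=16, Y4=18, T7=22. Nearest is A2 (6).
From A2: distances to unvisited — E2=3, L5=10, Y4=15, T7=21. Nearest is E2 (3).
From E2: distances to unvisited — L5=7, Y4=12, T7=18. Nearest is L5 (7).
From L5: distances to unvisited — Y4=19, T7=25. Nearest is Y4 (19).
From Y4: distances to unvisited — T7=6. Nearest is T7 (6).
Return T7→HQ: 22.
Total = 6 + 3 + 7 + 19 + 6 + 22 = 63.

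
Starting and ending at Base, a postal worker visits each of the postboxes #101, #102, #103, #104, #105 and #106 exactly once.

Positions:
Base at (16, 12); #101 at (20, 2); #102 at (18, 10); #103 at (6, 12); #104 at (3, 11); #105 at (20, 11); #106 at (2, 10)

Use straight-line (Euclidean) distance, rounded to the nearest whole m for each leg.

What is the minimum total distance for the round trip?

48 m — the shortest possible round trip.

Base - #101 - #102 - #103 - #104 - #105 - #106 - Base: 11+8+12+3+17+18+14 = 83
Base - #101 - #102 - #103 - #104 - #106 - #105 - Base: 11+8+12+3+1+18+4 = 57
Base - #101 - #102 - #103 - #105 - #104 - #106 - Base: 11+8+12+14+17+1+14 = 77
Base - #101 - #102 - #103 - #105 - #106 - #104 - Base: 11+8+12+14+18+1+13 = 77
Base - #101 - #102 - #103 - #106 - #104 - #105 - Base: 11+8+12+4+1+17+4 = 57
Base - #101 - #102 - #103 - #106 - #105 - #104 - Base: 11+8+12+4+18+17+13 = 83
Base - #101 - #102 - #104 - #103 - #105 - #106 - Base: 11+8+15+3+14+18+14 = 83
Base - #101 - #102 - #104 - #103 - #106 - #105 - Base: 11+8+15+3+4+18+4 = 63
… (352 more)
Base - #102 - #105 - #101 - #104 - #106 - #103 - Base: 3+2+9+19+1+4+10 = 48  ← best
The minimum is 48.
One optimal route: Base → #102 → #105 → #101 → #104 → #106 → #103 → Base (or its reverse).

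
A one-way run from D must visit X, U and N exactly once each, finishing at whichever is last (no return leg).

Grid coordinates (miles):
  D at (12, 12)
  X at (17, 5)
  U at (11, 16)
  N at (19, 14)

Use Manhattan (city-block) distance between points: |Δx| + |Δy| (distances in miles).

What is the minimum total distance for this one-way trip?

26 miles — the minimum one-way total.

There are 3! = 6 possible orderings.
D - X - U - N: 12+17+10 = 39
D - X - N - U: 12+11+10 = 33
D - U - X - N: 5+17+11 = 33
D - U - N - X: 5+10+11 = 26
D - N - X - U: 9+11+17 = 37
D - N - U - X: 9+10+17 = 36
The minimum is 26.
One shortest path: D → U → N → X.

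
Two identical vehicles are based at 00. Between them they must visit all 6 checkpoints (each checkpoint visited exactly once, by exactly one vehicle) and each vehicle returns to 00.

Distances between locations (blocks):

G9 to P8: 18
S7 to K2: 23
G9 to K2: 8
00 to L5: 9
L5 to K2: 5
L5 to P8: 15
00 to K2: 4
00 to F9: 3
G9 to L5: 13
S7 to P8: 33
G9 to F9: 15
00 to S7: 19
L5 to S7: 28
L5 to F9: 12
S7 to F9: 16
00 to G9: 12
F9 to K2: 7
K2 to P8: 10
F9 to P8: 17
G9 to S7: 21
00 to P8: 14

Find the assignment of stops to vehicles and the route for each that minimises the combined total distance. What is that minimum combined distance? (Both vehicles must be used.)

There are 2^5 − 1 = 31 ways to divide the 6 stops into two non-empty groups. For each, the best each vehicle can do is its own shortest tour through its group:
  {G9} + {L5, S7, F9, K2, P8}: 24 + 76 = 100
  {L5} + {G9, S7, F9, K2, P8}: 18 + 72 = 90
  {G9, L5} + {S7, F9, K2, P8}: 34 + 66 = 100
  {S7} + {G9, L5, F9, K2, P8}: 38 + 60 = 98
  {G9, S7} + {L5, F9, K2, P8}: 52 + 44 = 96
  {L5, S7} + {G9, F9, K2, P8}: 56 + 50 = 106
  … (31 splits in total)
  {F9} + {G9, L5, S7, K2, P8}: 6 + 82 = 88  ← best
Best: vehicle 1 00 → F9 → 00 = 6; vehicle 2 00 → L5 → K2 → P8 → G9 → S7 → 00 = 82; combined 88.

88 blocks — the smallest possible combined total.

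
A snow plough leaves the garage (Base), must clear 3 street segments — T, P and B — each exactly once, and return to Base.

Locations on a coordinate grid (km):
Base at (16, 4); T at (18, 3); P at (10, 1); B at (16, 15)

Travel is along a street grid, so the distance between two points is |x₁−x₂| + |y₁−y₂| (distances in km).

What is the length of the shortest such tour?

With 3 stops there are 3!/2 = 3 distinct round trips (a route and its reverse cost the same).
Base → T → P → B → Base: 3+10+20+11 = 44
Base → T → B → P → Base: 3+14+20+9 = 46
Base → P → T → B → Base: 9+10+14+11 = 44
The minimum is 44.
One optimal route: Base → T → P → B → Base (or its reverse).

Minimum total distance: 44 km.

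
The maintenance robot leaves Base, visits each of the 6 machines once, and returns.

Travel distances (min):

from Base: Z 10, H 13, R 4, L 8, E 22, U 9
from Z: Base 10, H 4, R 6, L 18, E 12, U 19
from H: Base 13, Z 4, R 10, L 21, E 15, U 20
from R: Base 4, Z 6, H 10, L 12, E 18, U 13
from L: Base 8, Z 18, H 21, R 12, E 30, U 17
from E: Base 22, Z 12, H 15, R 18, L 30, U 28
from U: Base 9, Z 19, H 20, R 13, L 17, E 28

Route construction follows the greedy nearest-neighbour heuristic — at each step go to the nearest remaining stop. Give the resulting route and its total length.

Total distance 82 min via the nearest-neighbour route Base → R → Z → H → E → U → L → Base.

From Base: distances to unvisited — R=4, L=8, U=9, Z=10, H=13, E=22. Nearest is R (4).
From R: distances to unvisited — Z=6, H=10, L=12, U=13, E=18. Nearest is Z (6).
From Z: distances to unvisited — H=4, E=12, L=18, U=19. Nearest is H (4).
From H: distances to unvisited — E=15, U=20, L=21. Nearest is E (15).
From E: distances to unvisited — U=28, L=30. Nearest is U (28).
From U: distances to unvisited — L=17. Nearest is L (17).
Return L→Base: 8.
Total = 4 + 6 + 4 + 15 + 28 + 17 + 8 = 82.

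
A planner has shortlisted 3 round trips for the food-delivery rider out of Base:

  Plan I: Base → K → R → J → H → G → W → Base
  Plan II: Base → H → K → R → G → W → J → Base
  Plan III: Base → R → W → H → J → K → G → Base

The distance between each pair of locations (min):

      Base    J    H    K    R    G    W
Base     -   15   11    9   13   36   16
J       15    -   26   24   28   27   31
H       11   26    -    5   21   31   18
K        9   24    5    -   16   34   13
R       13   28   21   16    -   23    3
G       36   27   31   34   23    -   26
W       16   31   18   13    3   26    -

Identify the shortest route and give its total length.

Plan I: 9 + 16 + 28 + 26 + 31 + 26 + 16 = 152
Plan II: 11 + 5 + 16 + 23 + 26 + 31 + 15 = 127
Plan III: 13 + 3 + 18 + 26 + 24 + 34 + 36 = 154

Shortest is Plan II, total 127 min.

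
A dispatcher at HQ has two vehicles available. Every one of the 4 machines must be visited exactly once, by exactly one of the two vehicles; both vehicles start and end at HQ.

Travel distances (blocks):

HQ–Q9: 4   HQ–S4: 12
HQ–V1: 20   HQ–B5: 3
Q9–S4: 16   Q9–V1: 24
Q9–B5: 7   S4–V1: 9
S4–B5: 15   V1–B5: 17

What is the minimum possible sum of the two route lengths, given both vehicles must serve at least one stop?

Minimum combined distance: 49 blocks.

Try each way of splitting the stops between the two vehicles (each non-empty) and, for each split, find the best tour for each vehicle:
  {Q9} + {S4, V1, B5}: 8 + 41 = 49
  {S4} + {Q9, V1, B5}: 24 + 48 = 72
  {Q9, S4} + {V1, B5}: 32 + 40 = 72
  {V1} + {Q9, S4, B5}: 40 + 38 = 78
  {Q9, V1} + {S4, B5}: 48 + 30 = 78
  {S4, V1} + {Q9, B5}: 41 + 14 = 55
  … (7 splits in total)
Best: vehicle 1 HQ → Q9 → HQ = 8; vehicle 2 HQ → S4 → V1 → B5 → HQ = 41; combined 49.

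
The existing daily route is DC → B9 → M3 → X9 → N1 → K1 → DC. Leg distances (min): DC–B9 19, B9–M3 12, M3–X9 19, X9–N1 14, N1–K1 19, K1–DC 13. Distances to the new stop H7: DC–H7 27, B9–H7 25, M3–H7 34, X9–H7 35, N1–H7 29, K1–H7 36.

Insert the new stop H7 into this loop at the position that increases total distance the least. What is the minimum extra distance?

Insertion cost between consecutive stops i–j is d(i,H7) + d(H7,j) − d(i,j):
  between DC and B9: 27 + 25 − 19 = 33
  between B9 and M3: 25 + 34 − 12 = 47
  between M3 and X9: 34 + 35 − 19 = 50
  between X9 and N1: 35 + 29 − 14 = 50
  between N1 and K1: 29 + 36 − 19 = 46
  between K1 and DC: 36 + 27 − 13 = 50
Cheapest insertion is between DC and B9, adding 33.
New total = 96 + 33 = 129.

Adding 33 min by placing H7 on the DC–B9 leg.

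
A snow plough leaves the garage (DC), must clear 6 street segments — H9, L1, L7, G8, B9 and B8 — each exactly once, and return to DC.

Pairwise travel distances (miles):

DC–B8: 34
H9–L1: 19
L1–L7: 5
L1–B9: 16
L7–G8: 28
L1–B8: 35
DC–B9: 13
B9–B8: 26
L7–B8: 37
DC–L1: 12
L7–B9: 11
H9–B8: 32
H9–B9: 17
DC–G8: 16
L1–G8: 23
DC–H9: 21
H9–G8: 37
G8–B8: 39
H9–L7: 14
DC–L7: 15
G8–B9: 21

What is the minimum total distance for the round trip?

Shortest round trip = 126 miles.

DC→H9→L1→L7→G8→B9→B8→DC: 21+19+5+28+21+26+34 = 154
DC→H9→L1→L7→G8→B8→B9→DC: 21+19+5+28+39+26+13 = 151
DC→H9→L1→L7→B9→G8→B8→DC: 21+19+5+11+21+39+34 = 150
DC→H9→L1→L7→B9→B8→G8→DC: 21+19+5+11+26+39+16 = 137
DC→H9→L1→L7→B8→G8→B9→DC: 21+19+5+37+39+21+13 = 155
DC→H9→L1→L7→B8→B9→G8→DC: 21+19+5+37+26+21+16 = 145
DC→H9→L1→G8→L7→B9→B8→DC: 21+19+23+28+11+26+34 = 162
DC→H9→L1→G8→L7→B8→B9→DC: 21+19+23+28+37+26+13 = 167
… (352 more)
DC→L1→L7→H9→B8→B9→G8→DC: 12+5+14+32+26+21+16 = 126  ← best
The minimum is 126.
One optimal route: DC → L1 → L7 → H9 → B8 → B9 → G8 → DC (or its reverse).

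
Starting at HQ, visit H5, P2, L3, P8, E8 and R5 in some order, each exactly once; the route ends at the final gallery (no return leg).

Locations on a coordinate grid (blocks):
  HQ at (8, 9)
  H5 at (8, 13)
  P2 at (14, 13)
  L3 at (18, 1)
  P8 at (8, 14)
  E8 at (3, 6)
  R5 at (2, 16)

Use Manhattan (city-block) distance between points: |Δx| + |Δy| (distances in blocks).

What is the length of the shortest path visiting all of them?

Minimum one-way distance = 50 blocks.

There are 6! = 720 possible orderings.
HQ→H5→P2→L3→P8→E8→R5: 4+6+16+23+13+11 = 73
HQ→H5→P2→L3→P8→R5→E8: 4+6+16+23+8+11 = 68
HQ→H5→P2→L3→E8→P8→R5: 4+6+16+20+13+8 = 67
HQ→H5→P2→L3→E8→R5→P8: 4+6+16+20+11+8 = 65
HQ→H5→P2→L3→R5→P8→E8: 4+6+16+31+8+13 = 78
HQ→H5→P2→L3→R5→E8→P8: 4+6+16+31+11+13 = 81
HQ→H5→P2→P8→L3→E8→R5: 4+6+7+23+20+11 = 71
HQ→H5→P2→P8→L3→R5→E8: 4+6+7+23+31+11 = 82
… (712 more)
HQ→E8→R5→P8→H5→P2→L3: 8+11+8+1+6+16 = 50  ← best
The minimum is 50.
One shortest path: HQ → E8 → R5 → P8 → H5 → P2 → L3.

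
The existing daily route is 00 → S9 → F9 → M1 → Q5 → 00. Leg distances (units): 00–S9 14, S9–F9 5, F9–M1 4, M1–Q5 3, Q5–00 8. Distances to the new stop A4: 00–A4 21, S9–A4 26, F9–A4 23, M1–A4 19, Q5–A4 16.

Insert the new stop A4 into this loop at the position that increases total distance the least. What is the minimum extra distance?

Insertion cost between consecutive stops i–j is d(i,A4) + d(A4,j) − d(i,j):
  between 00 and S9: 21 + 26 − 14 = 33
  between S9 and F9: 26 + 23 − 5 = 44
  between F9 and M1: 23 + 19 − 4 = 38
  between M1 and Q5: 19 + 16 − 3 = 32
  between Q5 and 00: 16 + 21 − 8 = 29
Cheapest insertion is between Q5 and 00, adding 29.
New total = 34 + 29 = 63.

Minimum extra distance: 29, inserting A4 between Q5 and 00.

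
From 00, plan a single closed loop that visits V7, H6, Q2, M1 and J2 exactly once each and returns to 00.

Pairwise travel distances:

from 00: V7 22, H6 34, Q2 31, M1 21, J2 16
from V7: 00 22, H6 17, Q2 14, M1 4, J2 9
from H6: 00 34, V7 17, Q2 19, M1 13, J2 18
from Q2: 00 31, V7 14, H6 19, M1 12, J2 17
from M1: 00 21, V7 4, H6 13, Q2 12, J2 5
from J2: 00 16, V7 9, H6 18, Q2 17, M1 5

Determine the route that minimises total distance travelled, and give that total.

Shortest round trip = 89.

00→V7→H6→Q2→M1→J2→00: 22+17+19+12+5+16 = 91
00→V7→H6→Q2→J2→M1→00: 22+17+19+17+5+21 = 101
00→V7→H6→M1→Q2→J2→00: 22+17+13+12+17+16 = 97
00→V7→H6→M1→J2→Q2→00: 22+17+13+5+17+31 = 105
00→V7→H6→J2→Q2→M1→00: 22+17+18+17+12+21 = 107
00→V7→H6→J2→M1→Q2→00: 22+17+18+5+12+31 = 105
00→V7→Q2→H6→M1→J2→00: 22+14+19+13+5+16 = 89
00→V7→Q2→H6→J2→M1→00: 22+14+19+18+5+21 = 99
00→V7→Q2→M1→H6→J2→00: 22+14+12+13+18+16 = 95
00→V7→Q2→M1→J2→H6→00: 22+14+12+5+18+34 = 105
00→V7→Q2→J2→H6→M1→00: 22+14+17+18+13+21 = 105
00→V7→Q2→J2→M1→H6→00: 22+14+17+5+13+34 = 105
00→V7→M1→H6→Q2→J2→00: 22+4+13+19+17+16 = 91
00→V7→M1→H6→J2→Q2→00: 22+4+13+18+17+31 = 105
… (46 more)
The minimum is 89.
One optimal route: 00 → V7 → Q2 → H6 → M1 → J2 → 00 (or its reverse).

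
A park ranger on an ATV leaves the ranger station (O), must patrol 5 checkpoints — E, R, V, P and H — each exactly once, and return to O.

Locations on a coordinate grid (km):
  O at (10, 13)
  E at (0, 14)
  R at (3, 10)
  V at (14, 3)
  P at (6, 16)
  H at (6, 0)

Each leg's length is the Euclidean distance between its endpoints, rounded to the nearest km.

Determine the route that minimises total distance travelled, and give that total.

O→E→R→V→P→H→O: 10+5+13+15+16+14 = 73
O→E→R→V→H→P→O: 10+5+13+9+16+5 = 58
O→E→R→P→V→H→O: 10+5+7+15+9+14 = 60
O→E→R→P→H→V→O: 10+5+7+16+9+11 = 58
O→E→R→H→V→P→O: 10+5+10+9+15+5 = 54
O→E→R→H→P→V→O: 10+5+10+16+15+11 = 67
O→E→V→R→P→H→O: 10+18+13+7+16+14 = 78
O→E→V→R→H→P→O: 10+18+13+10+16+5 = 72
O→E→V→P→R→H→O: 10+18+15+7+10+14 = 74
O→E→V→P→H→R→O: 10+18+15+16+10+8 = 77
O→E→V→H→R→P→O: 10+18+9+10+7+5 = 59
O→E→V→H→P→R→O: 10+18+9+16+7+8 = 68
O→E→P→R→V→H→O: 10+6+7+13+9+14 = 59
O→E→P→R→H→V→O: 10+6+7+10+9+11 = 53
… (46 more)
O→V→H→R→E→P→O: 11+9+10+5+6+5 = 46  ← best
The minimum is 46.
One optimal route: O → V → H → R → E → P → O (or its reverse).

Minimum total distance: 46 km.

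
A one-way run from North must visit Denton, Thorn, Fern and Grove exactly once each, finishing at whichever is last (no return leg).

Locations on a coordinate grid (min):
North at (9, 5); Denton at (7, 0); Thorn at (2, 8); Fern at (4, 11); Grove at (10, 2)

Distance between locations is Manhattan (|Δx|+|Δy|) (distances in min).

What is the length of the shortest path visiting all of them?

There are 4! = 24 possible orderings.
North - Denton - Thorn - Fern - Grove: 7+13+5+15 = 40
North - Denton - Thorn - Grove - Fern: 7+13+14+15 = 49
North - Denton - Fern - Thorn - Grove: 7+14+5+14 = 40
North - Denton - Fern - Grove - Thorn: 7+14+15+14 = 50
North - Denton - Grove - Thorn - Fern: 7+5+14+5 = 31
North - Denton - Grove - Fern - Thorn: 7+5+15+5 = 32
North - Thorn - Denton - Fern - Grove: 10+13+14+15 = 52
North - Thorn - Denton - Grove - Fern: 10+13+5+15 = 43
North - Thorn - Fern - Denton - Grove: 10+5+14+5 = 34
North - Thorn - Fern - Grove - Denton: 10+5+15+5 = 35
North - Thorn - Grove - Denton - Fern: 10+14+5+14 = 43
North - Thorn - Grove - Fern - Denton: 10+14+15+14 = 53
North - Fern - Denton - Thorn - Grove: 11+14+13+14 = 52
North - Fern - Denton - Grove - Thorn: 11+14+5+14 = 44
… (10 more)
North - Grove - Denton - Thorn - Fern: 4+5+13+5 = 27  ← best
The minimum is 27.
One shortest path: North → Grove → Denton → Thorn → Fern.

Minimum one-way distance = 27 min.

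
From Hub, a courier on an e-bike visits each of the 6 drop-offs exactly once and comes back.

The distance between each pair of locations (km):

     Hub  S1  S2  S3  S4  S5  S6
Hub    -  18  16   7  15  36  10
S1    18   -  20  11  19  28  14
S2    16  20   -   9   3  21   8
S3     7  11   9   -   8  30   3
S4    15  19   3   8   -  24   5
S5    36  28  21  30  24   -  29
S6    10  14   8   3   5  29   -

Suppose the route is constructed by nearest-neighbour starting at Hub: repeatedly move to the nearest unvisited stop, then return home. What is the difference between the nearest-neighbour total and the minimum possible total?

From Hub: S3=7, S6=10, S4=15, S2=16, S1=18, S5=36 → choose S3 (7).
From S3: S6=3, S4=8, S2=9, S1=11, S5=30 → choose S6 (3).
From S6: S4=5, S2=8, S1=14, S5=29 → choose S4 (5).
From S4: S2=3, S1=19, S5=24 → choose S2 (3).
From S2: S1=20, S5=21 → choose S1 (20).
From S1: S5=28 → choose S5 (28).
NN route Hub → S3 → S6 → S4 → S2 → S1 → S5 → Hub costs 102.
Optimal: Hub → S1 → S5 → S2 → S4 → S6 → S3 → Hub costs 85 (by enumerating all 360 distinct tours).
Excess = 102 − 85 = 17.

Excess over optimum: 17 km.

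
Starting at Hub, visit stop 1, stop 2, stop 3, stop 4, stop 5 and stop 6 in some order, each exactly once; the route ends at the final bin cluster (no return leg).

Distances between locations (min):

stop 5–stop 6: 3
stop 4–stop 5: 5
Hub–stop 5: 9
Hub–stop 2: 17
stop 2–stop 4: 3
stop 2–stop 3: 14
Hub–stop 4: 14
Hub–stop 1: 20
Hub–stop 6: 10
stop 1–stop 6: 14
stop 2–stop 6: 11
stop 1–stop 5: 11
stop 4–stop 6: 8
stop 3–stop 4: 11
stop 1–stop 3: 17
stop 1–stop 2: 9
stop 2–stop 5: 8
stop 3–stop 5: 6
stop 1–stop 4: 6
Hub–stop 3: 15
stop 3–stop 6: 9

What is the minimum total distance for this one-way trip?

42 min — the minimum one-way total.

There are 6! = 720 possible orderings.
Hub → stop 1 → stop 2 → stop 3 → stop 4 → stop 5 → stop 6: 20+9+14+11+5+3 = 62
Hub → stop 1 → stop 2 → stop 3 → stop 4 → stop 6 → stop 5: 20+9+14+11+8+3 = 65
Hub → stop 1 → stop 2 → stop 3 → stop 5 → stop 4 → stop 6: 20+9+14+6+5+8 = 62
Hub → stop 1 → stop 2 → stop 3 → stop 5 → stop 6 → stop 4: 20+9+14+6+3+8 = 60
Hub → stop 1 → stop 2 → stop 3 → stop 6 → stop 4 → stop 5: 20+9+14+9+8+5 = 65
Hub → stop 1 → stop 2 → stop 3 → stop 6 → stop 5 → stop 4: 20+9+14+9+3+5 = 60
Hub → stop 1 → stop 2 → stop 4 → stop 3 → stop 5 → stop 6: 20+9+3+11+6+3 = 52
Hub → stop 1 → stop 2 → stop 4 → stop 3 → stop 6 → stop 5: 20+9+3+11+9+3 = 55
… (712 more)
Hub → stop 6 → stop 3 → stop 5 → stop 2 → stop 4 → stop 1: 10+9+6+8+3+6 = 42  ← best
The minimum is 42.
One shortest path: Hub → stop 6 → stop 3 → stop 5 → stop 2 → stop 4 → stop 1.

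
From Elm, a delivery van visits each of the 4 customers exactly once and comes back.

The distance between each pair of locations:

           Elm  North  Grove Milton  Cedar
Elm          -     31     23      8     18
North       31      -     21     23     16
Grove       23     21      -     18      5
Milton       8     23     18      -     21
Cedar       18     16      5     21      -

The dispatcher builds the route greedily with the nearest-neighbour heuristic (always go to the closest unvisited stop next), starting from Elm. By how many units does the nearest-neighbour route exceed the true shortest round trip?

From Elm: Milton=8, Cedar=18, Grove=23, North=31 → choose Milton (8).
From Milton: Grove=18, Cedar=21, North=23 → choose Grove (18).
From Grove: Cedar=5, North=21 → choose Cedar (5).
From Cedar: North=16 → choose North (16).
NN route Elm → Milton → Grove → Cedar → North → Elm costs 78.
Optimal: Elm → Grove → Cedar → North → Milton → Elm costs 75 (by enumerating all 12 distinct tours).
Excess = 78 − 75 = 3.

The nearest-neighbour route is 3 longer than optimal.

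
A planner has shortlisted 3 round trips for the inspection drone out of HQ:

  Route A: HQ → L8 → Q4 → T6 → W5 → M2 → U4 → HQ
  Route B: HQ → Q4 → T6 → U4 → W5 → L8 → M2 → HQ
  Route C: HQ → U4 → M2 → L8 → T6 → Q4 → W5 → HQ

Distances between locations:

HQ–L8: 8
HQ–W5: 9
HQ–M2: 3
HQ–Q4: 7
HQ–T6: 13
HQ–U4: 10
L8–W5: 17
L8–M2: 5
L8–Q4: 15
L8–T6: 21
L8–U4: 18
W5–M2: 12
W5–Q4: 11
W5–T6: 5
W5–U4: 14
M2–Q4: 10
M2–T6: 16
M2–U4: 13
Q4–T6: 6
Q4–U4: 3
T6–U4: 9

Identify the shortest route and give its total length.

61 — Route B is the shortest.

Route A: 8 + 15 + 6 + 5 + 12 + 13 + 10 = 69
Route B: 7 + 6 + 9 + 14 + 17 + 5 + 3 = 61
Route C: 10 + 13 + 5 + 21 + 6 + 11 + 9 = 75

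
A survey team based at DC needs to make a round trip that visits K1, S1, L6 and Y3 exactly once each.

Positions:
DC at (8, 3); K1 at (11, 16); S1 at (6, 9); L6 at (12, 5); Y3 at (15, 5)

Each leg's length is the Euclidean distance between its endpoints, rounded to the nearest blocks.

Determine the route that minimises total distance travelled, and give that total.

DC→K1→S1→L6→Y3→DC: 13+9+7+3+7 = 39
DC→K1→S1→Y3→L6→DC: 13+9+10+3+4 = 39
DC→K1→L6→S1→Y3→DC: 13+11+7+10+7 = 48
DC→K1→L6→Y3→S1→DC: 13+11+3+10+6 = 43
DC→K1→Y3→S1→L6→DC: 13+12+10+7+4 = 46
DC→K1→Y3→L6→S1→DC: 13+12+3+7+6 = 41
DC→S1→K1→L6→Y3→DC: 6+9+11+3+7 = 36
DC→S1→K1→Y3→L6→DC: 6+9+12+3+4 = 34
DC→S1→L6→K1→Y3→DC: 6+7+11+12+7 = 43
DC→S1→Y3→K1→L6→DC: 6+10+12+11+4 = 43
DC→L6→K1→S1→Y3→DC: 4+11+9+10+7 = 41
DC→L6→S1→K1→Y3→DC: 4+7+9+12+7 = 39
The minimum is 34.
One optimal route: DC → S1 → K1 → Y3 → L6 → DC (or its reverse).

Shortest round trip = 34 blocks.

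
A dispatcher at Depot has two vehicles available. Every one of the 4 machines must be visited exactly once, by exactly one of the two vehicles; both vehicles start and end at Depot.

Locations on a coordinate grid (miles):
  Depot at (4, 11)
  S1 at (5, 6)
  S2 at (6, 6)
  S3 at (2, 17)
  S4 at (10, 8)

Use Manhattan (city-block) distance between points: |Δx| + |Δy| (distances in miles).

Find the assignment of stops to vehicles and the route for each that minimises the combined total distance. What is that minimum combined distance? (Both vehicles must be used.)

38 miles — the smallest possible combined total.

There are 2^3 − 1 = 7 ways to divide the 4 stops into two non-empty groups. For each, the best each vehicle can do is its own shortest tour through its group:
  {S1} + {S2, S3, S4}: 12 + 38 = 50
  {S2} + {S1, S3, S4}: 14 + 38 = 52
  {S1, S2} + {S3, S4}: 14 + 34 = 48
  {S3} + {S1, S2, S4}: 16 + 22 = 38
  {S1, S3} + {S2, S4}: 28 + 22 = 50
  {S2, S3} + {S1, S4}: 30 + 22 = 52
  … (7 splits in total)
Best: vehicle 1 Depot → S3 → Depot = 16; vehicle 2 Depot → S1 → S2 → S4 → Depot = 22; combined 38.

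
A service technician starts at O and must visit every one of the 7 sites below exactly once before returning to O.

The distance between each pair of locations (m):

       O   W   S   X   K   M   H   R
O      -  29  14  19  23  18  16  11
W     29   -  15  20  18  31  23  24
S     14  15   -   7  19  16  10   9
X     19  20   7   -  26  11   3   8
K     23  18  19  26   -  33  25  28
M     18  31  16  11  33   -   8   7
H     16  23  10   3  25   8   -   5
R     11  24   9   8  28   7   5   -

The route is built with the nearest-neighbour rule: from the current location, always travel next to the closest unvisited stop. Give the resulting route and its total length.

110 m along O → R → H → X → S → W → K → M → O.

O → [R:11 / S:14 / H:16 / M:18 / X:19 / K:23 / W:29] → R (11)
R → [H:5 / M:7 / X:8 / S:9 / W:24 / K:28] → H (5)
H → [X:3 / M:8 / S:10 / W:23 / K:25] → X (3)
X → [S:7 / M:11 / W:20 / K:26] → S (7)
S → [W:15 / M:16 / K:19] → W (15)
W → [K:18 / M:31] → K (18)
K → [M:33] → M (33)
Return M→O: 18.
Total = 11 + 5 + 3 + 7 + 15 + 18 + 33 + 18 = 110.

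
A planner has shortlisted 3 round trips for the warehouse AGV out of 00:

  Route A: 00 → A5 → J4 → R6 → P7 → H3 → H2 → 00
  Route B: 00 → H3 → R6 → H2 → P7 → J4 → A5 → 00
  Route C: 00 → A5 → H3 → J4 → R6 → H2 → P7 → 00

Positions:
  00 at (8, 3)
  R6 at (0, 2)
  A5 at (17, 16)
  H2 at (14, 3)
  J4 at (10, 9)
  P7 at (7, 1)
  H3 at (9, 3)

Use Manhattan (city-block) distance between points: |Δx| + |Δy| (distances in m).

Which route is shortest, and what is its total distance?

Shortest is Route A, total 76 m.

Route A: 22 + 14 + 17 + 8 + 4 + 5 + 6 = 76
Route B: 1 + 10 + 15 + 9 + 11 + 14 + 22 = 82
Route C: 22 + 21 + 7 + 17 + 15 + 9 + 3 = 94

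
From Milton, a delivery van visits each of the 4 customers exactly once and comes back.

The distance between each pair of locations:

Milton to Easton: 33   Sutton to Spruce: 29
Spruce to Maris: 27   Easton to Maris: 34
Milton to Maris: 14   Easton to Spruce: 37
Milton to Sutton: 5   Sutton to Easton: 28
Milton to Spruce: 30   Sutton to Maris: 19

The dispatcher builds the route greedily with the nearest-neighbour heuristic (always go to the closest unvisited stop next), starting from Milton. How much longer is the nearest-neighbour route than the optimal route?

Milton: Sutton=5, Maris=14, Spruce=30, Easton=33 ⇒ Sutton
Sutton: Maris=19, Easton=28, Spruce=29 ⇒ Maris
Maris: Spruce=27, Easton=34 ⇒ Spruce
Spruce: Easton=37 ⇒ Easton
NN route Milton → Sutton → Maris → Spruce → Easton → Milton costs 121.
Optimal: Milton → Sutton → Easton → Spruce → Maris → Milton costs 111 (by enumerating all 12 distinct tours).
Excess = 121 − 111 = 10.

The nearest-neighbour route is 10 longer than optimal.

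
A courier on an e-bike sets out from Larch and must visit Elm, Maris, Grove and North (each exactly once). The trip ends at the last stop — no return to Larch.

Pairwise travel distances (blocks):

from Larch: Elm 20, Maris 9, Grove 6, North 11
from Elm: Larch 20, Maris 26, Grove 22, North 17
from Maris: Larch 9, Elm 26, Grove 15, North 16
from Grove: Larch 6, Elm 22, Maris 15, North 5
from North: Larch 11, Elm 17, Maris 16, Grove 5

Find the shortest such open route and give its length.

There are 4! = 24 possible orderings.
Larch → Elm → Maris → Grove → North: 20+26+15+5 = 66
Larch → Elm → Maris → North → Grove: 20+26+16+5 = 67
Larch → Elm → Grove → Maris → North: 20+22+15+16 = 73
Larch → Elm → Grove → North → Maris: 20+22+5+16 = 63
Larch → Elm → North → Maris → Grove: 20+17+16+15 = 68
Larch → Elm → North → Grove → Maris: 20+17+5+15 = 57
Larch → Maris → Elm → Grove → North: 9+26+22+5 = 62
Larch → Maris → Elm → North → Grove: 9+26+17+5 = 57
Larch → Maris → Grove → Elm → North: 9+15+22+17 = 63
Larch → Maris → Grove → North → Elm: 9+15+5+17 = 46
Larch → Maris → North → Elm → Grove: 9+16+17+22 = 64
Larch → Maris → North → Grove → Elm: 9+16+5+22 = 52
Larch → Grove → Elm → Maris → North: 6+22+26+16 = 70
Larch → Grove → Elm → North → Maris: 6+22+17+16 = 61
… (10 more)
The minimum is 46.
One shortest path: Larch → Maris → Grove → North → Elm.

Shortest open route: 46 blocks.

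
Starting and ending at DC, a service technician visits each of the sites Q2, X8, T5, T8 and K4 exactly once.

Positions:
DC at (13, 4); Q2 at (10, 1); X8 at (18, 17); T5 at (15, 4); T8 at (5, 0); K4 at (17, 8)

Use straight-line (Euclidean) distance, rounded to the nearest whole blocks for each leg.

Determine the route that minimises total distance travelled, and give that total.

Shortest round trip = 45 blocks.

With 5 stops there are 5!/2 = 60 distinct round trips (a route and its reverse cost the same).
DC-Q2-X8-T5-T8-K4-DC: 4+18+13+11+14+6 = 66
DC-Q2-X8-T5-K4-T8-DC: 4+18+13+4+14+9 = 62
DC-Q2-X8-T8-T5-K4-DC: 4+18+21+11+4+6 = 64
DC-Q2-X8-T8-K4-T5-DC: 4+18+21+14+4+2 = 63
DC-Q2-X8-K4-T5-T8-DC: 4+18+9+4+11+9 = 55
DC-Q2-X8-K4-T8-T5-DC: 4+18+9+14+11+2 = 58
DC-Q2-T5-X8-T8-K4-DC: 4+6+13+21+14+6 = 64
DC-Q2-T5-X8-K4-T8-DC: 4+6+13+9+14+9 = 55
DC-Q2-T5-T8-X8-K4-DC: 4+6+11+21+9+6 = 57
DC-Q2-T5-T8-K4-X8-DC: 4+6+11+14+9+14 = 58
DC-Q2-T5-K4-X8-T8-DC: 4+6+4+9+21+9 = 53
DC-Q2-T5-K4-T8-X8-DC: 4+6+4+14+21+14 = 63
DC-Q2-T8-X8-T5-K4-DC: 4+5+21+13+4+6 = 53
DC-Q2-T8-X8-K4-T5-DC: 4+5+21+9+4+2 = 45
… (46 more)
The minimum is 45.
One optimal route: DC → Q2 → T8 → X8 → K4 → T5 → DC (or its reverse).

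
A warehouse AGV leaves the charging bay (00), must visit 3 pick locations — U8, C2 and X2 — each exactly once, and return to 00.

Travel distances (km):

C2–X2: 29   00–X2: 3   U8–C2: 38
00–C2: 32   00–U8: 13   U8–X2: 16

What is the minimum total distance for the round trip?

83 km — the shortest possible round trip.

With 3 stops there are 3!/2 = 3 distinct round trips (a route and its reverse cost the same).
00-U8-C2-X2-00: 13+38+29+3 = 83
00-U8-X2-C2-00: 13+16+29+32 = 90
00-C2-U8-X2-00: 32+38+16+3 = 89
The minimum is 83.
One optimal route: 00 → U8 → C2 → X2 → 00 (or its reverse).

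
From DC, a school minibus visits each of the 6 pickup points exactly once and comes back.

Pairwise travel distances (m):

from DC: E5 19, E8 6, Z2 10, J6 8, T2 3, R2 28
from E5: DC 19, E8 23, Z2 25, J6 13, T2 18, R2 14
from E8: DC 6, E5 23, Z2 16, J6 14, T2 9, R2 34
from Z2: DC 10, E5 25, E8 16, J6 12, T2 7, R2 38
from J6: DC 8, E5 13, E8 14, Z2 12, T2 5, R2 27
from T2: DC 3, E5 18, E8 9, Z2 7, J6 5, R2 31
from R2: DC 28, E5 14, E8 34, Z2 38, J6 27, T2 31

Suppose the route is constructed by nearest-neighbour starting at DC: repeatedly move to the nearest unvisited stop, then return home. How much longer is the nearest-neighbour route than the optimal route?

12 m longer than the optimal tour.

From DC: T2=3, E8=6, J6=8, Z2=10, E5=19, R2=28 → choose T2 (3).
From T2: J6=5, Z2=7, E8=9, E5=18, R2=31 → choose J6 (5).
From J6: Z2=12, E5=13, E8=14, R2=27 → choose Z2 (12).
From Z2: E8=16, E5=25, R2=38 → choose E8 (16).
From E8: E5=23, R2=34 → choose E5 (23).
From E5: R2=14 → choose R2 (14).
NN route DC → T2 → J6 → Z2 → E8 → E5 → R2 → DC costs 101.
Optimal: DC → E8 → Z2 → T2 → J6 → E5 → R2 → DC costs 89 (by enumerating all 360 distinct tours).
Excess = 101 − 89 = 12.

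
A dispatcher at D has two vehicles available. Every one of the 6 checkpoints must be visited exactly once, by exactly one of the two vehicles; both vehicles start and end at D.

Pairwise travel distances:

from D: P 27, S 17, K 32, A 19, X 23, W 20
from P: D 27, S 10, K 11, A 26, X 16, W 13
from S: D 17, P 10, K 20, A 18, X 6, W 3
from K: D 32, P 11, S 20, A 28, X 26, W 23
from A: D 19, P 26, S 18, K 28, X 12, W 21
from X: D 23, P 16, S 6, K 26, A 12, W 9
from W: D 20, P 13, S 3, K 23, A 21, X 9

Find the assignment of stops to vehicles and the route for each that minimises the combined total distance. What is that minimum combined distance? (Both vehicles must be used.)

Try each way of splitting the stops between the two vehicles (each non-empty) and, for each split, find the best tour for each vehicle:
  {P} + {S, K, A, X, W}: 54 + 95 = 149
  {S} + {P, K, A, X, W}: 34 + 96 = 130
  {P, S} + {K, A, X, W}: 54 + 95 = 149
  {K} + {P, S, A, X, W}: 64 + 80 = 144
  {P, K} + {S, A, X, W}: 70 + 60 = 130
  {S, K} + {P, A, X, W}: 69 + 80 = 149
  … (31 splits in total)
  {A} + {P, S, K, X, W}: 38 + 88 = 126  ← best
Best: vehicle 1 D → A → D = 38; vehicle 2 D → S → X → W → P → K → D = 88; combined 126.

126 — the smallest possible combined total.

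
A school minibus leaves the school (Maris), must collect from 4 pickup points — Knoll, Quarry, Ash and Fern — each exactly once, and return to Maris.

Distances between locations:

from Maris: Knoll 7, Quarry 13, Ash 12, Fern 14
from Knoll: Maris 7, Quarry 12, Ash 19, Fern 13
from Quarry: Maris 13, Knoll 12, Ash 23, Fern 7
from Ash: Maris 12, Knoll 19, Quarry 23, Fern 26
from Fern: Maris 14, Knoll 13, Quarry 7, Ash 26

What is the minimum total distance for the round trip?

There are 12 distinct closed tours to check (reversals are equivalent).
Maris-Knoll-Quarry-Ash-Fern-Maris: 7+12+23+26+14 = 82
Maris-Knoll-Quarry-Fern-Ash-Maris: 7+12+7+26+12 = 64
Maris-Knoll-Ash-Quarry-Fern-Maris: 7+19+23+7+14 = 70
Maris-Knoll-Ash-Fern-Quarry-Maris: 7+19+26+7+13 = 72
Maris-Knoll-Fern-Quarry-Ash-Maris: 7+13+7+23+12 = 62
Maris-Knoll-Fern-Ash-Quarry-Maris: 7+13+26+23+13 = 82
Maris-Quarry-Knoll-Ash-Fern-Maris: 13+12+19+26+14 = 84
Maris-Quarry-Knoll-Fern-Ash-Maris: 13+12+13+26+12 = 76
Maris-Quarry-Ash-Knoll-Fern-Maris: 13+23+19+13+14 = 82
Maris-Quarry-Fern-Knoll-Ash-Maris: 13+7+13+19+12 = 64
Maris-Ash-Knoll-Quarry-Fern-Maris: 12+19+12+7+14 = 64
Maris-Ash-Quarry-Knoll-Fern-Maris: 12+23+12+13+14 = 74
The minimum is 62.
One optimal route: Maris → Knoll → Fern → Quarry → Ash → Maris (or its reverse).

62 — the shortest possible round trip.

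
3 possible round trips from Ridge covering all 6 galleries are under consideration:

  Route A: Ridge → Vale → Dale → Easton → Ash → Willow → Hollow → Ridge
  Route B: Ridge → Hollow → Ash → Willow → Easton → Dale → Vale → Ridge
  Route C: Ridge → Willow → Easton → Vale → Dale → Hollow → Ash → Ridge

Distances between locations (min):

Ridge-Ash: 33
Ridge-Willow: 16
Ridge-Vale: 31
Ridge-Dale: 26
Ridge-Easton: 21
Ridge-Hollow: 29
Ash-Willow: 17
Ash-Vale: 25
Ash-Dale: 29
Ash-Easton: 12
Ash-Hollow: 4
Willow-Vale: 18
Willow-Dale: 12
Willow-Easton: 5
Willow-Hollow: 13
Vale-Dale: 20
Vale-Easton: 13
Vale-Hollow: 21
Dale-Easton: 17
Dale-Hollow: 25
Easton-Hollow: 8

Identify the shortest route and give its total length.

116 min — Route C is the shortest.

Route A: 31 + 20 + 17 + 12 + 17 + 13 + 29 = 139
Route B: 29 + 4 + 17 + 5 + 17 + 20 + 31 = 123
Route C: 16 + 5 + 13 + 20 + 25 + 4 + 33 = 116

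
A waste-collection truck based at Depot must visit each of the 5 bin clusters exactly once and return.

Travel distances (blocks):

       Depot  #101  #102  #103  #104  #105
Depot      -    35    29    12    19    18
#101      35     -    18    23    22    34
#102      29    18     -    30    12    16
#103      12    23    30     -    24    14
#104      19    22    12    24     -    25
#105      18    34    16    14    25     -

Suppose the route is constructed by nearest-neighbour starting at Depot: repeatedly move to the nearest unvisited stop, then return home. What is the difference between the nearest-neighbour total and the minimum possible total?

From Depot: #103=12, #105=18, #104=19, #102=29, #101=35 → choose #103 (12).
From #103: #105=14, #101=23, #104=24, #102=30 → choose #105 (14).
From #105: #102=16, #104=25, #101=34 → choose #102 (16).
From #102: #104=12, #101=18 → choose #104 (12).
From #104: #101=22 → choose #101 (22).
NN route Depot → #103 → #105 → #102 → #104 → #101 → Depot costs 111.
Optimal: Depot → #103 → #105 → #102 → #101 → #104 → Depot costs 101 (by enumerating all 60 distinct tours).
Excess = 111 − 101 = 10.

10 blocks longer than the optimal tour.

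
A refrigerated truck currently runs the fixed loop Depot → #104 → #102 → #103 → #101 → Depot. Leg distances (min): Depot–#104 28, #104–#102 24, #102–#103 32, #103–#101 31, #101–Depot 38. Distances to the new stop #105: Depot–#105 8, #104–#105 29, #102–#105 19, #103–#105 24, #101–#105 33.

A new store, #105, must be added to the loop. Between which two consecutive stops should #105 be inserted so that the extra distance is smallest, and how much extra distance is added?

Insertion cost between consecutive stops i–j is d(i,#105) + d(#105,j) − d(i,j):
  between Depot and #104: 8 + 29 − 28 = 9
  between #104 and #102: 29 + 19 − 24 = 24
  between #102 and #103: 19 + 24 − 32 = 11
  between #103 and #101: 24 + 33 − 31 = 26
  between #101 and Depot: 33 + 8 − 38 = 3
Cheapest insertion is between #101 and Depot, adding 3.
New total = 153 + 3 = 156.

Adding 3 min by placing #105 on the #101–Depot leg.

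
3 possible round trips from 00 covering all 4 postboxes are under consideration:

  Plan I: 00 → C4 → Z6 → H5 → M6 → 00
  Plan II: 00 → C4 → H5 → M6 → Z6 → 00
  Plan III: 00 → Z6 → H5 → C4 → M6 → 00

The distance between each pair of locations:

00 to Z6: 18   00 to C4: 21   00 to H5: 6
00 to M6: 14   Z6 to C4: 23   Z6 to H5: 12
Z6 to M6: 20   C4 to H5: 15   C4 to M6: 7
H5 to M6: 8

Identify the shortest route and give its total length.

Plan I: 21 + 23 + 12 + 8 + 14 = 78
Plan II: 21 + 15 + 8 + 20 + 18 = 82
Plan III: 18 + 12 + 15 + 7 + 14 = 66

66 — Plan III is the shortest.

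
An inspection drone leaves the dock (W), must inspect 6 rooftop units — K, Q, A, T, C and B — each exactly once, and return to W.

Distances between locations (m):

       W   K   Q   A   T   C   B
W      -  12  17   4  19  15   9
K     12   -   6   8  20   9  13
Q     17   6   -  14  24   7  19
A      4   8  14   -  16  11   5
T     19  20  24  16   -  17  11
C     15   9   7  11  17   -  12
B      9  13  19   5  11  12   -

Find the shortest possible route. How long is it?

W-K-Q-A-T-C-B-W: 12+6+14+16+17+12+9 = 86
W-K-Q-A-T-B-C-W: 12+6+14+16+11+12+15 = 86
W-K-Q-A-C-T-B-W: 12+6+14+11+17+11+9 = 80
W-K-Q-A-C-B-T-W: 12+6+14+11+12+11+19 = 85
W-K-Q-A-B-T-C-W: 12+6+14+5+11+17+15 = 80
W-K-Q-A-B-C-T-W: 12+6+14+5+12+17+19 = 85
W-K-Q-T-A-C-B-W: 12+6+24+16+11+12+9 = 90
W-K-Q-T-A-B-C-W: 12+6+24+16+5+12+15 = 90
… (352 more)
W-K-Q-C-T-B-A-W: 12+6+7+17+11+5+4 = 62  ← best
The minimum is 62.
One optimal route: W → K → Q → C → T → B → A → W (or its reverse).

Minimum total distance: 62 m.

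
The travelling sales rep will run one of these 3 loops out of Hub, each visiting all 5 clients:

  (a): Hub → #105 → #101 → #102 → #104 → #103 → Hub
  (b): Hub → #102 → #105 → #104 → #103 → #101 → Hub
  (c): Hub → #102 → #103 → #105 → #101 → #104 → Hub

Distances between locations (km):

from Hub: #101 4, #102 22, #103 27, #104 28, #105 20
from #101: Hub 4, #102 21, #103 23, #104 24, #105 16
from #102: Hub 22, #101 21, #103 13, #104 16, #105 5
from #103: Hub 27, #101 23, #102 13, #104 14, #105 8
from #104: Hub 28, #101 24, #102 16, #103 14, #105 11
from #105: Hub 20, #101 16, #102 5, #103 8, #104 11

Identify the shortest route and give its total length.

79 km — (b) is the shortest.

(a): 20 + 16 + 21 + 16 + 14 + 27 = 114
(b): 22 + 5 + 11 + 14 + 23 + 4 = 79
(c): 22 + 13 + 8 + 16 + 24 + 28 = 111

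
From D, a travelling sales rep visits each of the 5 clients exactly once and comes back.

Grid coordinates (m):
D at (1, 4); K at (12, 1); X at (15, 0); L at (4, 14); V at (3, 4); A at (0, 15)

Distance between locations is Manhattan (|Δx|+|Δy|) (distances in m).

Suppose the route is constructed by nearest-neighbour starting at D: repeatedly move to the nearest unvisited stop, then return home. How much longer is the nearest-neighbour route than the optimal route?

Excess over optimum: 6 m.

From D: V=2, A=12, L=13, K=14, X=18 → choose V (2).
From V: L=11, K=12, A=14, X=16 → choose L (11).
From L: A=5, K=21, X=25 → choose A (5).
From A: K=26, X=30 → choose K (26).
From K: X=4 → choose X (4).
NN route D → V → L → A → K → X → D costs 66.
Optimal: D → V → K → X → L → A → D costs 60 (by enumerating all 60 distinct tours).
Excess = 66 − 60 = 6.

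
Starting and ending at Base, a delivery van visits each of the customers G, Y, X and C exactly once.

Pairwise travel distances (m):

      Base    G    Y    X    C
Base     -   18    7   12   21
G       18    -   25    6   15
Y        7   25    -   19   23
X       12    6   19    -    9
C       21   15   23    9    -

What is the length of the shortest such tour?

With 4 stops there are 4!/2 = 12 distinct round trips (a route and its reverse cost the same).
Base → G → Y → X → C → Base: 18+25+19+9+21 = 92
Base → G → Y → C → X → Base: 18+25+23+9+12 = 87
Base → G → X → Y → C → Base: 18+6+19+23+21 = 87
Base → G → X → C → Y → Base: 18+6+9+23+7 = 63
Base → G → C → Y → X → Base: 18+15+23+19+12 = 87
Base → G → C → X → Y → Base: 18+15+9+19+7 = 68
Base → Y → G → X → C → Base: 7+25+6+9+21 = 68
Base → Y → G → C → X → Base: 7+25+15+9+12 = 68
Base → Y → X → G → C → Base: 7+19+6+15+21 = 68
Base → Y → C → G → X → Base: 7+23+15+6+12 = 63
Base → X → G → Y → C → Base: 12+6+25+23+21 = 87
Base → X → Y → G → C → Base: 12+19+25+15+21 = 92
The minimum is 63.
One optimal route: Base → G → X → C → Y → Base (or its reverse).

63 m — the shortest possible round trip.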